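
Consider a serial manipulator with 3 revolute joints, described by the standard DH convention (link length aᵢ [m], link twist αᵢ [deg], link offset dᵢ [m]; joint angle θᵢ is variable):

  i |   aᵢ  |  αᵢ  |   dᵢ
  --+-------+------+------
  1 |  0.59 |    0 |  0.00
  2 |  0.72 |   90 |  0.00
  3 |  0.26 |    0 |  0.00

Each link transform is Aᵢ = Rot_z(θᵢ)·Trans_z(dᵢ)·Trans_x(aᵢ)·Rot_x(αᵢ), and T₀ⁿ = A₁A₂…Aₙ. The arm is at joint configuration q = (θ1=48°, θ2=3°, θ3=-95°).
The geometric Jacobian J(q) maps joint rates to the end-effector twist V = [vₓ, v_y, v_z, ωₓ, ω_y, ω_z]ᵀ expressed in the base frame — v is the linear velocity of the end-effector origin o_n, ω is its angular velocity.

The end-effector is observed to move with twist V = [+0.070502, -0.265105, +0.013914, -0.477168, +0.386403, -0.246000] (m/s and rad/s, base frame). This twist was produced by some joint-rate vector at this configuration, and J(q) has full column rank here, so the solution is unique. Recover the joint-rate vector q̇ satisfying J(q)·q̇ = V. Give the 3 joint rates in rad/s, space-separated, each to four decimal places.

o_n = [0.8336, 0.9804, -0.2590]
J₁: ẑ×o_n = [-0.9804, 0.8336, 0.0000], ω = ẑ
J2: z=[0.0000, 0.0000, 1.0000] o=[0.3948, 0.4385, 0.0000] → [-0.5419, 0.4388, 0.0000, 0.0000, 0.0000, 1.0000]
J3: z=[0.7771, -0.6293, 0.0000] o=[0.8479, 0.9980, 0.0000] → [0.1630, 0.2013, -0.0227, 0.7771, -0.6293, 0.0000]
q̇ = J⁺·V = [-0.0850, -0.1610, -0.6140]

-0.0850 -0.1610 -0.6140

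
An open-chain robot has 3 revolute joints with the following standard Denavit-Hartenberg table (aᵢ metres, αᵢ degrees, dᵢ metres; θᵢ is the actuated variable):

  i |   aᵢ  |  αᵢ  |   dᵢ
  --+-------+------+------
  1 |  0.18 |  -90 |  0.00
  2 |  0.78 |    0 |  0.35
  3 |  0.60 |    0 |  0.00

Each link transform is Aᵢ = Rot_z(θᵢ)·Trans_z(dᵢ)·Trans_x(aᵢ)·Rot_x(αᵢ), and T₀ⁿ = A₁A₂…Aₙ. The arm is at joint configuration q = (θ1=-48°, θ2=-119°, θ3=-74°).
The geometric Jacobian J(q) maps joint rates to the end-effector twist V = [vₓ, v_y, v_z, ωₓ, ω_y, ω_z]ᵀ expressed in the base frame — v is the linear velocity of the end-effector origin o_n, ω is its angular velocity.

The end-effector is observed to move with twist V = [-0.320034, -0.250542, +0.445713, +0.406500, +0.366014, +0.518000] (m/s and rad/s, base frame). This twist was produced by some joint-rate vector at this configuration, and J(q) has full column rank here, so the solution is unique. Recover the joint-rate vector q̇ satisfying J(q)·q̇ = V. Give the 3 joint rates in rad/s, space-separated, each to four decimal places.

0.5180 0.3330 0.2140

o_n = [-0.2637, 0.8159, 0.5472]
J₁: ẑ×o_n = [-0.8159, -0.2637, 0.0000], ω = ẑ
J2: z=[0.7431, 0.6691, 0.0000] o=[0.1204, -0.1338, 0.0000] → [0.3662, -0.4067, 0.9628, 0.7431, 0.6691, 0.0000]
J3: z=[0.7431, 0.6691, 0.0000] o=[0.1275, 0.3815, 0.6822] → [-0.0903, 0.1003, 0.5846, 0.7431, 0.6691, 0.0000]
q̇ = J⁺·V = [0.5180, 0.3330, 0.2140]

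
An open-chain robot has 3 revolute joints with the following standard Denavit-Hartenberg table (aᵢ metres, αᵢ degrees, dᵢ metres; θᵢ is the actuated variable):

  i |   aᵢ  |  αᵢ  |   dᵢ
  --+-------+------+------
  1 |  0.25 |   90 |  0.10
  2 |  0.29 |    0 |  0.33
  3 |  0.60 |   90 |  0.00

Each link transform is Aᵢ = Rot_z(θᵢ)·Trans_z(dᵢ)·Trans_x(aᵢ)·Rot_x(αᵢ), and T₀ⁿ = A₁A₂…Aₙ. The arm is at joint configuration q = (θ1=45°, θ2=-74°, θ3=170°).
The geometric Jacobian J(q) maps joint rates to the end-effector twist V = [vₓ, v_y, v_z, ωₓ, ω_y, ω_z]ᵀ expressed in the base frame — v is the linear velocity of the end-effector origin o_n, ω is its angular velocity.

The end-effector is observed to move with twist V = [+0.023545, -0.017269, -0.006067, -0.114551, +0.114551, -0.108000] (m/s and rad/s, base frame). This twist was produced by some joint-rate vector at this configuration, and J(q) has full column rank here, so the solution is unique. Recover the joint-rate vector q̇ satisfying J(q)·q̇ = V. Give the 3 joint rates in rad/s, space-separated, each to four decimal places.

-0.1080 -0.2030 0.0410

o_n = [0.4223, -0.0444, 0.4179]
J₁: ẑ×o_n = [0.0444, 0.4223, -0.0000], ω = ẑ
J2: z=[0.7071, -0.7071, 0.0000] o=[0.1768, 0.1768, 0.1000] → [-0.2248, -0.2248, 0.0172, 0.7071, -0.7071, 0.0000]
J3: z=[0.7071, -0.7071, 0.0000] o=[0.4666, -0.0000, -0.1788] → [-0.4219, -0.4219, -0.0627, 0.7071, -0.7071, 0.0000]
q̇ = J⁺·V = [-0.1080, -0.2030, 0.0410]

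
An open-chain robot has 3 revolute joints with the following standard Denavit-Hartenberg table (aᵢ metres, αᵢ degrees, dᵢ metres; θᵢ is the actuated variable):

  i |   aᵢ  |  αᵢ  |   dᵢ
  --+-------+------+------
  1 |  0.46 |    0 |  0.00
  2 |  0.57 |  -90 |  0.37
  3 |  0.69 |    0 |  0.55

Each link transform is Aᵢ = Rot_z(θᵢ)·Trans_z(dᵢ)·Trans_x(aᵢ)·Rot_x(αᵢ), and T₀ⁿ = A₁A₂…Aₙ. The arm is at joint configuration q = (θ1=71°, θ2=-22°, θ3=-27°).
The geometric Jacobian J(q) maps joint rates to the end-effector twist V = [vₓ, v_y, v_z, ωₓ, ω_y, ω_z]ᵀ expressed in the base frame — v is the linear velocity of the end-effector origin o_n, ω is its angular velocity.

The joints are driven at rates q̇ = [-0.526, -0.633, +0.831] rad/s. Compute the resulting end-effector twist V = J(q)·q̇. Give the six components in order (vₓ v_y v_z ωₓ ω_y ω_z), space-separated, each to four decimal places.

1.8541 -0.3021 -0.5109 -0.6272 0.5452 -1.1590

o_n = [0.5120, 1.6899, 0.6833]
J₁: ẑ×o_n = [-1.6899, 0.5120, 0.0000], ω = ẑ
J2: z=[0.0000, 0.0000, 1.0000] o=[0.1498, 0.4349, 0.0000] → [-1.2550, 0.3622, 0.0000, 0.0000, 0.0000, 1.0000]
J3: z=[-0.7547, 0.6561, 0.0000] o=[0.5237, 0.8651, 0.3700] → [0.2055, 0.2364, -0.6148, -0.7547, 0.6561, 0.0000]
V = J·q̇ = [1.8541, -0.3021, -0.5109, -0.6272, 0.5452, -1.1590]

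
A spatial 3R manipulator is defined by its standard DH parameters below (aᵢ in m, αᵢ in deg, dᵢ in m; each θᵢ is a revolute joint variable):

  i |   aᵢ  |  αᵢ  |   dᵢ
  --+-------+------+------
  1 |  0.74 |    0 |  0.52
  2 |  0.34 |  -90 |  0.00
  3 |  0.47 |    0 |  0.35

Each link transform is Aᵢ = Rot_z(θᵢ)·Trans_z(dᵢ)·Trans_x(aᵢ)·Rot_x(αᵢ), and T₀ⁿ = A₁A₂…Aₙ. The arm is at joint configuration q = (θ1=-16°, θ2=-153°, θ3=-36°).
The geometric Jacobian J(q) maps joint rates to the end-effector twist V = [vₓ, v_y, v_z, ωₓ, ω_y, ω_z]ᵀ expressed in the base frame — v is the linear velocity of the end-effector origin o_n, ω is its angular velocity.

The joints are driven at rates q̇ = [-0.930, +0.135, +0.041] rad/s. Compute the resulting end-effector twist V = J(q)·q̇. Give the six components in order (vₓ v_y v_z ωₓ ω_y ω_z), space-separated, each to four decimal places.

-0.5832 -0.1547 -0.0156 0.0078 -0.0402 -0.7950

o_n = [0.0711, -0.6850, 0.7963]
J₁: ẑ×o_n = [0.6850, 0.0711, -0.0000], ω = ẑ
J2: z=[0.0000, 0.0000, 1.0000] o=[0.7113, -0.2040, 0.5200] → [0.4810, -0.6402, 0.0000, 0.0000, 0.0000, 1.0000]
J3: z=[0.1908, -0.9816, 0.0000] o=[0.3776, -0.2688, 0.5200] → [-0.2712, -0.0527, -0.3802, 0.1908, -0.9816, 0.0000]
V = J·q̇ = [-0.5832, -0.1547, -0.0156, 0.0078, -0.0402, -0.7950]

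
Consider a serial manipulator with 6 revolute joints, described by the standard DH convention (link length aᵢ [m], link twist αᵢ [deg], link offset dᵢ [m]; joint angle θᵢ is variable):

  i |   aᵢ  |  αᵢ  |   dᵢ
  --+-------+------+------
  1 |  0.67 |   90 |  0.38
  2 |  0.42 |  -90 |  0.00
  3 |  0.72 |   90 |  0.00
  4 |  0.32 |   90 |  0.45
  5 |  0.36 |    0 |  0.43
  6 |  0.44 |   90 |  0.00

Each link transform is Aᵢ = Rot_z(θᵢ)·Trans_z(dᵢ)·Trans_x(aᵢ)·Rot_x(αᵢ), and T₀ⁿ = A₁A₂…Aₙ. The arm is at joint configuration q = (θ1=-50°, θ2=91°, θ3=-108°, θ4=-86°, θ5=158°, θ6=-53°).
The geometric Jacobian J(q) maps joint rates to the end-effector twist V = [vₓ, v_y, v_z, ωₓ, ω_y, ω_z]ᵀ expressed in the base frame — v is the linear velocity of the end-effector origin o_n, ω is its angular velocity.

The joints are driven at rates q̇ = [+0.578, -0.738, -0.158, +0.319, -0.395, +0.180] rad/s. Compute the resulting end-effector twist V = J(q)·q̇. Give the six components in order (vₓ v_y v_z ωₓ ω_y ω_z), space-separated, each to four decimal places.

o_n = [0.4086, -0.4190, -0.2492]
J₁: ẑ×o_n = [0.4190, 0.4086, -0.0000], ω = ẑ
J2: z=[-0.7660, -0.6428, 0.0000] o=[0.4307, -0.5132, 0.3800] → [0.4045, -0.4820, -0.0864, -0.7660, -0.6428, 0.0000]
J3: z=[-0.6427, 0.7659, -0.0175] o=[0.4260, -0.5076, 0.7999] → [-0.8020, -0.6740, -0.0437, -0.6427, 0.7659, -0.0175]
J4: z=[0.2474, 0.1859, -0.9509] o=[-0.0961, -0.9508, 0.5775] → [0.3520, -0.2754, 0.0377, 0.2474, 0.1859, -0.9509]
J5: z=[0.7682, 0.5605, 0.3094] o=[0.2042, -1.1253, 0.1482] → [-0.4414, 0.3686, 0.4280, 0.7682, 0.5605, 0.3094]
J6: z=[0.7682, 0.5605, 0.3094] o=[0.3707, -0.5899, 0.1544] → [-0.2792, 0.3218, 0.1101, 0.7682, 0.5605, 0.3094]
V = J·q̇ = [0.3068, 0.5229, -0.0666, 0.5807, 0.2922, 0.2109]

0.3068 0.5229 -0.0666 0.5807 0.2922 0.2109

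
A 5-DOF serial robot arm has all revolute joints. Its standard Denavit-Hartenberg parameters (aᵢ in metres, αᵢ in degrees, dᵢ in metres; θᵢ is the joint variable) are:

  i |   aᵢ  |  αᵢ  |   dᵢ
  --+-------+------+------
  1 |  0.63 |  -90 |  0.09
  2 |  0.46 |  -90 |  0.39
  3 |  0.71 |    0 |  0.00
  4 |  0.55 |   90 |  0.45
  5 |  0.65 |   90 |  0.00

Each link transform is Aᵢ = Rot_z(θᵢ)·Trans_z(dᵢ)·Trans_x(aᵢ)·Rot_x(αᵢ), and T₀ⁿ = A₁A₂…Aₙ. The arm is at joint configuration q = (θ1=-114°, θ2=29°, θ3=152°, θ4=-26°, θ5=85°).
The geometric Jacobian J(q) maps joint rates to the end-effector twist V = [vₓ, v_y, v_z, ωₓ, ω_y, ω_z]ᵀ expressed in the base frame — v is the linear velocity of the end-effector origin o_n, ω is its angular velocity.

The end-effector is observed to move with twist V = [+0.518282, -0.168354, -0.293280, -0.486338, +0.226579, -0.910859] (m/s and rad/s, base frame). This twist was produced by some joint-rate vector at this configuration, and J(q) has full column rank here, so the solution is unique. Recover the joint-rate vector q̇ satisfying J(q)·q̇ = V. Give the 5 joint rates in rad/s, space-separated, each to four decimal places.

o_n = [-0.2502, 0.5054, -0.6161]
J₁: ẑ×o_n = [-0.5054, -0.2502, 0.0000], ω = ẑ
J2: z=[0.9135, -0.4067, 0.0000] o=[-0.2562, -0.5755, 0.0900] → [0.2872, 0.6451, 0.9899, 0.9135, -0.4067, 0.0000]
J3: z=[0.1972, 0.4429, -0.8746] o=[-0.0636, -1.1017, -0.1330] → [1.1916, 0.2585, 0.3995, 0.1972, 0.4429, -0.8746]
J4: z=[0.1972, 0.4429, -0.8746] o=[-0.1451, -0.4652, 0.1709] → [0.5003, 0.2471, 0.2379, 0.1972, 0.4429, -0.8746]
J5: z=[-0.8248, -0.4073, -0.3922] o=[-0.3478, 0.1734, -0.0659] → [0.3543, -0.4921, -0.2341, -0.8248, -0.4073, -0.3922]
q̇ = J⁺·V = [-0.3820, -0.3560, 0.1230, 0.3440, 0.3070]

-0.3820 -0.3560 0.1230 0.3440 0.3070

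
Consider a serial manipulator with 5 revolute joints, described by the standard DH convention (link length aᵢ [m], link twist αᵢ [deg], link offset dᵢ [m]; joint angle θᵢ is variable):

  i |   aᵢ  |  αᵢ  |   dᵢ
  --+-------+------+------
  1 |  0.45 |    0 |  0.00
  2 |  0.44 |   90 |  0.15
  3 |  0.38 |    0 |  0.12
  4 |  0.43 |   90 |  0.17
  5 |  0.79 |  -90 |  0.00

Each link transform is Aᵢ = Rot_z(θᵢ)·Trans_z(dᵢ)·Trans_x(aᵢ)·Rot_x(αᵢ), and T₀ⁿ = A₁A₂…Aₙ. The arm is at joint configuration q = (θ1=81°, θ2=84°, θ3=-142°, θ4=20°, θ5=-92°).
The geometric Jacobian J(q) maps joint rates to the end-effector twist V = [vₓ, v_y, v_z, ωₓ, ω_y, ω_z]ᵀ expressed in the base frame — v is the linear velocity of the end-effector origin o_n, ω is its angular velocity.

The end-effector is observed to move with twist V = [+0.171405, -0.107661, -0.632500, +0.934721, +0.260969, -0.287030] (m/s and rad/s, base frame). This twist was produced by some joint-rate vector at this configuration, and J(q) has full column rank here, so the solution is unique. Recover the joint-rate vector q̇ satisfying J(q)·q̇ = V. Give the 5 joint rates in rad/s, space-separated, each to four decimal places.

-0.5600 -0.2490 -0.4420 0.9360 0.9850

o_n = [0.0113, -0.0569, -0.4252]
J₁: ẑ×o_n = [0.0569, 0.0113, -0.0000], ω = ẑ
J2: z=[0.0000, 0.0000, 1.0000] o=[0.0704, 0.4445, 0.0000] → [0.5013, -0.0591, 0.0000, 0.0000, 0.0000, 1.0000]
J3: z=[0.2588, 0.9659, 0.0000] o=[-0.3546, 0.5583, 0.1500] → [-0.5556, 0.1489, -0.5127, 0.2588, 0.9659, 0.0000]
J4: z=[0.2588, 0.9659, 0.0000] o=[-0.0343, 0.5967, -0.0840] → [-0.3297, 0.0883, -0.2133, 0.2588, 0.9659, 0.0000]
J5: z=[0.8192, -0.2195, 0.5299] o=[0.2298, 0.7020, -0.4486] → [0.3970, -0.1349, -0.6695, 0.8192, -0.2195, 0.5299]
q̇ = J⁺·V = [-0.5600, -0.2490, -0.4420, 0.9360, 0.9850]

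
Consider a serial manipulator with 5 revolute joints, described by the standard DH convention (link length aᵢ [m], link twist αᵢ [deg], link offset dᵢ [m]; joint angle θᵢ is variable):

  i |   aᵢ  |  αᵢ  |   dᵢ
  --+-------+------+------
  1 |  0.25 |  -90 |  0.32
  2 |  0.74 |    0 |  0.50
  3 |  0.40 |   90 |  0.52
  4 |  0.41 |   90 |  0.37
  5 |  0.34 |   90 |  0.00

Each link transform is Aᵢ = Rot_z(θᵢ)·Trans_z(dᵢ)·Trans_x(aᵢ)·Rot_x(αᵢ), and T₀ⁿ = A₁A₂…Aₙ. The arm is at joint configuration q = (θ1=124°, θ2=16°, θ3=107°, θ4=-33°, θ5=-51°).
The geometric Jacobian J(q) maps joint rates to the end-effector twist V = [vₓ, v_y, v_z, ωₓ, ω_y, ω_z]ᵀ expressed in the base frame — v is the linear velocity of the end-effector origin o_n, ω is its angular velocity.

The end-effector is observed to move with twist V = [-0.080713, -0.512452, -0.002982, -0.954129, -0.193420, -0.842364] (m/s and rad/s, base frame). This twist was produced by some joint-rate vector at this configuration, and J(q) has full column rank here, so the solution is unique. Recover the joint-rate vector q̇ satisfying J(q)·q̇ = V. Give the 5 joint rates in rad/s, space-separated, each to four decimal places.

o_n = [-0.8699, 0.0733, -0.7159]
J₁: ẑ×o_n = [-0.0733, -0.8699, 0.0000], ω = ẑ
J2: z=[-0.8290, -0.5592, 0.0000] o=[-0.1398, 0.2073, 0.3200] → [0.5793, -0.8588, -0.2972, -0.8290, -0.5592, 0.0000]
J3: z=[-0.8290, -0.5592, 0.0000] o=[-0.9521, 0.5174, 0.1160] → [0.4652, -0.6897, 0.4142, -0.8290, -0.5592, 0.0000]
J4: z=[-0.4690, 0.6953, -0.5446] o=[-1.2614, 0.0460, -0.2194] → [-0.3303, -0.4461, -0.2850, -0.4690, 0.6953, -0.5446]
J5: z=[0.5294, 0.7149, 0.4568] o=[-1.1450, 0.2729, -0.7093] → [0.0865, 0.1292, -0.3024, 0.5294, 0.7149, 0.4568]
q̇ = J⁺·V = [-0.1740, 0.2150, 0.1340, 0.6770, -0.6560]

-0.1740 0.2150 0.1340 0.6770 -0.6560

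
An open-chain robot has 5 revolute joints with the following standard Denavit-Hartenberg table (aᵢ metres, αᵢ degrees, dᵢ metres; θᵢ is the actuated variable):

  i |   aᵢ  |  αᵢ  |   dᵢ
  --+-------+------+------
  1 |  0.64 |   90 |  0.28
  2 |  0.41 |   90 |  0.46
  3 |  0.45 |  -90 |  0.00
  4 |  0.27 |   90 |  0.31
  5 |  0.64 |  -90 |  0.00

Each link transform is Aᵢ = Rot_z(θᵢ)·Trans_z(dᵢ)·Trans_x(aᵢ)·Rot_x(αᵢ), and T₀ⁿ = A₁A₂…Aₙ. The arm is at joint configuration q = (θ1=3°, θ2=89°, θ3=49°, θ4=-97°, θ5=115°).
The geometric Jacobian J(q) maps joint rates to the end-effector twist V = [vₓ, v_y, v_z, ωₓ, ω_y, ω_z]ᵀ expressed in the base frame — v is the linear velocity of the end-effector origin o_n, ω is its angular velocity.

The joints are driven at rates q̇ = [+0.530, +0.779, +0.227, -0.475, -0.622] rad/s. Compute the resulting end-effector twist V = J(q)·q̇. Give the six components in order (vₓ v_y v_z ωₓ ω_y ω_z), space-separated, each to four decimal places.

o_n = [0.7116, -1.3482, 0.3135]
J₁: ẑ×o_n = [1.3482, 0.7116, -0.0000], ω = ẑ
J2: z=[0.0523, -0.9986, 0.0000] o=[0.6391, 0.0335, 0.2800] → [-0.0335, -0.0018, 0.0001, 0.0523, -0.9986, 0.0000]
J3: z=[0.9985, 0.0523, -0.0175] o=[0.6703, -0.4255, 0.6899] → [-0.0358, 0.3751, -0.9234, 0.9985, 0.0523, -0.0175]
J4: z=[0.0212, -0.6558, -0.7546] o=[0.6933, -0.7644, 0.9851] → [-0.0001, 0.0004, -0.0003, 0.0212, -0.6558, -0.7546]
J5: z=[-0.1722, 0.7411, -0.6489] o=[0.9657, -0.9289, 0.7249] → [-0.5770, 0.0940, 0.2605, -0.1722, 0.7411, -0.6489]
V = J·q̇ = [1.0392, 0.4023, -0.3714, 0.3645, -0.9155, 1.2881]

1.0392 0.4023 -0.3714 0.3645 -0.9155 1.2881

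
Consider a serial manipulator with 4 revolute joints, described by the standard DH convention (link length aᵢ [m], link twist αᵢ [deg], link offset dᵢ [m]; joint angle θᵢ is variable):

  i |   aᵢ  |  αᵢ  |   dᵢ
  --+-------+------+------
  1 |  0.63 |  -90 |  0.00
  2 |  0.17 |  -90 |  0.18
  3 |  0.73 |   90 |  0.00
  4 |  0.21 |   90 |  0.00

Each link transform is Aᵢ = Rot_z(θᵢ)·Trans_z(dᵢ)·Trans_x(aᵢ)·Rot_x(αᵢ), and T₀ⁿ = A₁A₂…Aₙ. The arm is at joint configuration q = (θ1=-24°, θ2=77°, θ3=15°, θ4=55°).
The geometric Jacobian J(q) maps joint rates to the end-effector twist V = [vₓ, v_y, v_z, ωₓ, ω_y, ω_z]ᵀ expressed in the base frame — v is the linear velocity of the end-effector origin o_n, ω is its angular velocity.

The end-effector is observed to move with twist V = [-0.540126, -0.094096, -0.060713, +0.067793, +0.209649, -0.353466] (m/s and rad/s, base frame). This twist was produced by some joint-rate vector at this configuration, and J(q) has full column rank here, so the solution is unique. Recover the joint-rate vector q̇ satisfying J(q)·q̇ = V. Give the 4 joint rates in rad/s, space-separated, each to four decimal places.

-0.4190 0.4770 0.0080 -0.2670

o_n = [0.6098, -0.3154, -1.0048]
J₁: ẑ×o_n = [0.3154, 0.6098, -0.0000], ω = ẑ
J2: z=[0.4067, 0.9135, 0.0000] o=[0.5755, -0.2562, 0.0000] → [-0.9179, 0.4087, -0.0554, 0.4067, 0.9135, 0.0000]
J3: z=[-0.8901, 0.3963, -0.2250] o=[0.6837, -0.1074, -0.1656] → [-0.3794, -0.7303, 0.2145, -0.8901, 0.3963, -0.2250]
J4: z=[0.4461, 0.8587, -0.2522] o=[0.7517, -0.3445, -0.8527] → [-0.1233, 0.1036, 0.1348, 0.4461, 0.8587, -0.2522]
q̇ = J⁺·V = [-0.4190, 0.4770, 0.0080, -0.2670]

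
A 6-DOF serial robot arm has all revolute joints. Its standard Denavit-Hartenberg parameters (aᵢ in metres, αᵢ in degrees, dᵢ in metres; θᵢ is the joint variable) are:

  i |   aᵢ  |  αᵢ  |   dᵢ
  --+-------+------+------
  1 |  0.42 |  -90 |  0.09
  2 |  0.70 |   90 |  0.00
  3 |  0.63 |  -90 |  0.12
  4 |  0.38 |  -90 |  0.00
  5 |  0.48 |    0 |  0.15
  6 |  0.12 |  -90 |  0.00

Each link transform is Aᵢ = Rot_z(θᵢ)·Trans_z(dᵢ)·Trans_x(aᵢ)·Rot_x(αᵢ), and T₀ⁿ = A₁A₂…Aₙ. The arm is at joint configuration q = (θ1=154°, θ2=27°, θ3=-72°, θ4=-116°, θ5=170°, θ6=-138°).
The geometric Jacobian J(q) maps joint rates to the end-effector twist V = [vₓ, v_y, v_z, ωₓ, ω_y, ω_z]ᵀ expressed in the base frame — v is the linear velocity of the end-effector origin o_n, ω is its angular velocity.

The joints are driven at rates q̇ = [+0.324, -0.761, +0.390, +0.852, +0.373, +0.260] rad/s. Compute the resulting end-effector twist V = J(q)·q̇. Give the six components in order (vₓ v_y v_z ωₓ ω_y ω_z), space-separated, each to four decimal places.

-0.7948 -0.0311 0.2521 -0.6067 1.4517 0.4711

o_n = [-0.7565, 1.2246, -0.0983]
J₁: ẑ×o_n = [-1.2246, -0.7565, 0.0000], ω = ẑ
J2: z=[-0.4384, -0.8988, 0.0000] o=[-0.3775, 0.1841, 0.0900] → [0.1693, -0.0826, -0.7967, -0.4384, -0.8988, 0.0000]
J3: z=[-0.4080, 0.1990, 0.8910] o=[-0.9381, 0.4575, -0.2278] → [-0.6577, 0.2147, -0.3491, -0.4080, 0.1990, 0.8910]
J4: z=[-0.8971, 0.0937, -0.4318] o=[-0.8803, 1.0960, -0.2093] → [0.0659, 0.0460, -0.1270, -0.8971, 0.0937, -0.4318]
J5: z=[-0.0266, 0.9640, 0.2645] o=[-1.0479, 1.0015, 0.1184] → [-0.2680, 0.0713, -0.2869, -0.0266, 0.9640, 0.2645]
J6: z=[-0.0266, 0.9640, 0.2645] o=[-0.7686, 1.2558, -0.2135] → [0.1193, 0.0063, -0.0109, -0.0266, 0.9640, 0.2645]
V = J·q̇ = [-0.7948, -0.0311, 0.2521, -0.6067, 1.4517, 0.4711]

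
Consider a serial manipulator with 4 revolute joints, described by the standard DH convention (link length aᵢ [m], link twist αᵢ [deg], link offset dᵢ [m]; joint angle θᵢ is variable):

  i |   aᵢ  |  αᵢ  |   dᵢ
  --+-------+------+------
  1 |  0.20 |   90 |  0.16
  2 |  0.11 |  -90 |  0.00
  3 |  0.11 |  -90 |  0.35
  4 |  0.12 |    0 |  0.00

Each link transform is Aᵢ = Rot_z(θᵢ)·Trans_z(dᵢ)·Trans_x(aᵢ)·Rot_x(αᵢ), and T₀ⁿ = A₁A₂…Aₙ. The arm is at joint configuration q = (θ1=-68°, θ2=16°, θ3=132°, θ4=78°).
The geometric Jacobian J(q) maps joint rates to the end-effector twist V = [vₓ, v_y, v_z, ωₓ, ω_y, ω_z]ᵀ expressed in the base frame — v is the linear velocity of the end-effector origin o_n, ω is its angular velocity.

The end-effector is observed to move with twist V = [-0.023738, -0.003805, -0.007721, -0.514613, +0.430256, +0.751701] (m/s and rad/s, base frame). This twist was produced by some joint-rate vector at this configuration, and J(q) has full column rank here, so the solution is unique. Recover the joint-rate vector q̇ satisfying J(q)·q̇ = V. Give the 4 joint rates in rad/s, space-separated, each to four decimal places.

o_n = [0.1510, -0.1060, 0.3890]
J₁: ẑ×o_n = [0.1060, 0.1510, -0.0000], ω = ẑ
J2: z=[-0.9272, -0.3746, 0.0000] o=[0.0749, -0.1854, 0.1600] → [-0.0858, 0.2124, -0.0452, -0.9272, -0.3746, 0.0000]
J3: z=[-0.1033, 0.2556, 0.9613] o=[0.1145, -0.2835, 0.1903] → [-0.1198, 0.0556, -0.0276, -0.1033, 0.2556, 0.9613]
J4: z=[-0.8880, 0.4117, -0.2048] o=[0.1277, -0.0978, 0.5065] → [-0.0500, -0.1091, -0.0023, -0.8880, 0.4117, -0.2048]
q̇ = J⁺·V = [0.4730, -0.1270, 0.4310, 0.6620]

0.4730 -0.1270 0.4310 0.6620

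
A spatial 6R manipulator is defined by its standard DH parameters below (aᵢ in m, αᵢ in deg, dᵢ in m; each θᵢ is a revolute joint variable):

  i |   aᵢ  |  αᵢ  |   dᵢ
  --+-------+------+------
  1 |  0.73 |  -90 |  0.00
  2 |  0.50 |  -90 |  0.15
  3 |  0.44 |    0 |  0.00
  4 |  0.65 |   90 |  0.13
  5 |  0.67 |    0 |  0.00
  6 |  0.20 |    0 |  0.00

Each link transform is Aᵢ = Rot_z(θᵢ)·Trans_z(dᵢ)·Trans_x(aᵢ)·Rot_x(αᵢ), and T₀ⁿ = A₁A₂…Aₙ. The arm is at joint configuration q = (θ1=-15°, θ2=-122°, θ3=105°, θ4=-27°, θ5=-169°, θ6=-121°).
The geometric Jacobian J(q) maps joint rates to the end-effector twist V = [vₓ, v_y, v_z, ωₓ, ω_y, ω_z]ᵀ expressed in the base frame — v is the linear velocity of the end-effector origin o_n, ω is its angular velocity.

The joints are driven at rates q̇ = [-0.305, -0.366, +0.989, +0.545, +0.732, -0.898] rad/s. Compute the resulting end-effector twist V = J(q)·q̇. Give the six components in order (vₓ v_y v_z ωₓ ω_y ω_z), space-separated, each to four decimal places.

o_n = [0.5702, -0.4990, 0.4389]
J₁: ẑ×o_n = [0.4990, 0.5702, -0.0000], ω = ẑ
J2: z=[0.2588, 0.9659, 0.0000] o=[0.7051, -0.1889, 0.0000] → [0.4239, -0.1136, 0.0501, 0.2588, 0.9659, 0.0000]
J3: z=[0.8192, -0.2195, 0.5299] o=[0.4880, 0.0245, 0.4240] → [0.2742, 0.0314, -0.4108, 0.8192, -0.2195, 0.5299]
J4: z=[0.8192, -0.2195, 0.5299] o=[0.4363, -0.4016, 0.3274] → [0.0271, -0.0203, -0.0504, 0.8192, -0.2195, 0.5299]
J5: z=[-0.4469, 0.3350, 0.8295] o=[0.3091, -1.0257, 0.5109] → [-0.4611, 0.1844, -0.3229, -0.4469, 0.3350, 0.8295]
J6: z=[-0.4469, 0.3350, 0.8295] o=[0.4408, -0.3950, 0.3272] → [0.1236, 0.1572, 0.0031, -0.4469, 0.3350, 0.8295]
V = J·q̇ = [-0.4700, -0.1186, -0.6912, 1.2360, -0.7458, 0.3702]

-0.4700 -0.1186 -0.6912 1.2360 -0.7458 0.3702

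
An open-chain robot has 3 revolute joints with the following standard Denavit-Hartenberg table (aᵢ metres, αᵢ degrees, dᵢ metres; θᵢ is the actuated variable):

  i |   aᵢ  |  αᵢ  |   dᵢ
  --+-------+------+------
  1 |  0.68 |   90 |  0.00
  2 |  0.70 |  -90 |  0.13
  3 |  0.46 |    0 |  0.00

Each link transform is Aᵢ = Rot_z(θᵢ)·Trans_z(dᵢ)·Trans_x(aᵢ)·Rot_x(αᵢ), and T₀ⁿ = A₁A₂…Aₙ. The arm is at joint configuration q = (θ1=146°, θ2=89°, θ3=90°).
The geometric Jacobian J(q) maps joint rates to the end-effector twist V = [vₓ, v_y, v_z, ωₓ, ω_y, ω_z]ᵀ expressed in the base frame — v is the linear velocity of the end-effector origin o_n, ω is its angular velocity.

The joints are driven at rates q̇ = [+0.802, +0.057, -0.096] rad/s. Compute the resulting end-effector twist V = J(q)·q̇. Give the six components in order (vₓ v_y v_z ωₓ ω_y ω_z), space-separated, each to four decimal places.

o_n = [-0.7584, 0.1135, 0.6999]
J₁: ẑ×o_n = [-0.1135, -0.7584, 0.0000], ω = ẑ
J2: z=[0.5592, 0.8290, 0.0000] o=[-0.5637, 0.3803, 0.0000] → [0.5802, -0.3914, 0.0122, 0.5592, 0.8290, 0.0000]
J3: z=[0.8289, -0.5591, 0.0175] o=[-0.5012, 0.4949, 0.6999] → [0.0067, -0.0045, -0.4599, 0.8289, -0.5591, 0.0175]
V = J·q̇ = [-0.0586, -0.6301, 0.0448, -0.0477, 0.1009, 0.8003]

-0.0586 -0.6301 0.0448 -0.0477 0.1009 0.8003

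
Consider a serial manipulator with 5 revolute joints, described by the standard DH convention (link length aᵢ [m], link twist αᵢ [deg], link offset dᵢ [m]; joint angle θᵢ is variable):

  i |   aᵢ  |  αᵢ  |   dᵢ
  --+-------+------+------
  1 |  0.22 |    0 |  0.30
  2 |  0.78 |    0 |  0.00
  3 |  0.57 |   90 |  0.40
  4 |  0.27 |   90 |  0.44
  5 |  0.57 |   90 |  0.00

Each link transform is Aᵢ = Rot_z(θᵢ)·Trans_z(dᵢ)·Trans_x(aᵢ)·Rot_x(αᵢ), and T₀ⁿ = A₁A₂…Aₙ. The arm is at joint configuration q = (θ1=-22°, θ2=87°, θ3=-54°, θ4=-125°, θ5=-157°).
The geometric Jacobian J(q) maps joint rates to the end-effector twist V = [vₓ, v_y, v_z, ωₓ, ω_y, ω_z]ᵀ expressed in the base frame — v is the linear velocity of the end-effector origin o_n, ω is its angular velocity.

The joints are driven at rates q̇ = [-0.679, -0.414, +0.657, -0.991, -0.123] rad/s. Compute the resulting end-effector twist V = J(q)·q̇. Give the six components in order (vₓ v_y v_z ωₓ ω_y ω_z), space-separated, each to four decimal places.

o_n = [1.2780, 0.5479, 0.9086]
J₁: ẑ×o_n = [-0.5479, 1.2780, 0.0000], ω = ẑ
J2: z=[0.0000, 0.0000, 1.0000] o=[0.2040, -0.0824, 0.3000] → [-0.6303, 1.0740, 0.0000, 0.0000, 0.0000, 1.0000]
J3: z=[0.0000, 0.0000, 1.0000] o=[0.5336, 0.6245, 0.3000] → [0.0767, 0.7444, -0.0000, 0.0000, 0.0000, 1.0000]
J4: z=[0.1908, -0.9816, 0.0000] o=[1.0932, 0.7333, 0.7000] → [-0.2048, -0.0398, 0.1461, 0.1908, -0.9816, 0.0000]
J5: z=[-0.8041, -0.1563, 0.5736] o=[1.0251, 0.2718, 0.4788] → [-0.2255, 0.4907, -0.1824, -0.8041, -0.1563, 0.5736]
V = J·q̇ = [0.9140, -0.8443, -0.1223, -0.0902, 0.9920, -0.5065]

0.9140 -0.8443 -0.1223 -0.0902 0.9920 -0.5065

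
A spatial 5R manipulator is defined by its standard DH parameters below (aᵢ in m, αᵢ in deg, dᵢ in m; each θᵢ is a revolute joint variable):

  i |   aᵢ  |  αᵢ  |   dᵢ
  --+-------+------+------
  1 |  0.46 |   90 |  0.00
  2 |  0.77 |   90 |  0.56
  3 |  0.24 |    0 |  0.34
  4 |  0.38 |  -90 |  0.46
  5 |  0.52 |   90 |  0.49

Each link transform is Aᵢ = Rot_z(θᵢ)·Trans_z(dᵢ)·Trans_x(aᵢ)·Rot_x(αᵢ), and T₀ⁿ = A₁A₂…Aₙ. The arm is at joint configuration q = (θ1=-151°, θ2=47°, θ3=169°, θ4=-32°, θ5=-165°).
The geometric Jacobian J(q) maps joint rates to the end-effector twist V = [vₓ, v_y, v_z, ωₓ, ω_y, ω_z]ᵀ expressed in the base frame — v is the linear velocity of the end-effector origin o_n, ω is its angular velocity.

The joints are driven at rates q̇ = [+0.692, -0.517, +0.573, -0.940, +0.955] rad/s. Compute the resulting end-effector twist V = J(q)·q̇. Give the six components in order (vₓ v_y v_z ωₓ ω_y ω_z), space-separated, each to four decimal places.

o_n = [-1.2524, -0.5067, -0.4255]
J₁: ẑ×o_n = [0.5067, -1.2524, 0.0000], ω = ẑ
J2: z=[-0.4848, 0.8746, 0.0000] o=[-0.4023, -0.2230, 0.0000] → [-0.3722, -0.2063, 0.8811, -0.4848, 0.8746, 0.0000]
J3: z=[-0.6397, -0.3546, -0.6820] o=[-1.1331, 0.0122, 0.5631] → [-0.0033, -0.5510, 0.2896, -0.6397, -0.3546, -0.6820]
J4: z=[-0.6397, -0.3546, -0.6820] o=[-1.2323, 0.0096, 0.1590] → [-0.1448, -0.3601, 0.3231, -0.6397, -0.3546, -0.6820]
J5: z=[0.7614, -0.4142, -0.4988] o=[-1.4864, 0.1650, -0.3580] → [-0.3071, -0.0653, -0.4145, 0.7614, -0.4142, -0.4988]
V = J·q̇ = [0.3841, -0.7996, -0.9892, 1.2125, -0.7176, 0.4660]

0.3841 -0.7996 -0.9892 1.2125 -0.7176 0.4660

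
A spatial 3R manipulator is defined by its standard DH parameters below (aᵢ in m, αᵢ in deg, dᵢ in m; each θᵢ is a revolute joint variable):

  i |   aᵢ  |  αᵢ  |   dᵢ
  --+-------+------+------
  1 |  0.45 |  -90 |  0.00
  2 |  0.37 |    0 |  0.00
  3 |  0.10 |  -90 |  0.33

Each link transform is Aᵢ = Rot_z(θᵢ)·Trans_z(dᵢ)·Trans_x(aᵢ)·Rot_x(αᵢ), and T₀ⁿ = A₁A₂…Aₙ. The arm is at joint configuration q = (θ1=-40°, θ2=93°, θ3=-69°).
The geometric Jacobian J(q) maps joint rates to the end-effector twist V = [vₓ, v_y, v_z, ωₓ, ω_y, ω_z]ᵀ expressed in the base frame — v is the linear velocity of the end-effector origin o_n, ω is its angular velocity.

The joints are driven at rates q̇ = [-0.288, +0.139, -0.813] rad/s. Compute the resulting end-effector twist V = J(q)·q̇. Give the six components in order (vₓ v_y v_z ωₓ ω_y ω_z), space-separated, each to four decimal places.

o_n = [0.6120, -0.0827, -0.4102]
J₁: ẑ×o_n = [0.0827, 0.6120, -0.0000], ω = ẑ
J2: z=[0.6428, 0.7660, 0.0000] o=[0.3447, -0.2893, 0.0000] → [-0.3142, 0.2637, -0.0720, 0.6428, 0.7660, 0.0000]
J3: z=[0.6428, 0.7660, 0.0000] o=[0.3299, -0.2768, -0.3695] → [-0.0312, 0.0261, -0.0914, 0.6428, 0.7660, 0.0000]
V = J·q̇ = [-0.0422, -0.1609, 0.0643, -0.4332, -0.5163, -0.2880]

-0.0422 -0.1609 0.0643 -0.4332 -0.5163 -0.2880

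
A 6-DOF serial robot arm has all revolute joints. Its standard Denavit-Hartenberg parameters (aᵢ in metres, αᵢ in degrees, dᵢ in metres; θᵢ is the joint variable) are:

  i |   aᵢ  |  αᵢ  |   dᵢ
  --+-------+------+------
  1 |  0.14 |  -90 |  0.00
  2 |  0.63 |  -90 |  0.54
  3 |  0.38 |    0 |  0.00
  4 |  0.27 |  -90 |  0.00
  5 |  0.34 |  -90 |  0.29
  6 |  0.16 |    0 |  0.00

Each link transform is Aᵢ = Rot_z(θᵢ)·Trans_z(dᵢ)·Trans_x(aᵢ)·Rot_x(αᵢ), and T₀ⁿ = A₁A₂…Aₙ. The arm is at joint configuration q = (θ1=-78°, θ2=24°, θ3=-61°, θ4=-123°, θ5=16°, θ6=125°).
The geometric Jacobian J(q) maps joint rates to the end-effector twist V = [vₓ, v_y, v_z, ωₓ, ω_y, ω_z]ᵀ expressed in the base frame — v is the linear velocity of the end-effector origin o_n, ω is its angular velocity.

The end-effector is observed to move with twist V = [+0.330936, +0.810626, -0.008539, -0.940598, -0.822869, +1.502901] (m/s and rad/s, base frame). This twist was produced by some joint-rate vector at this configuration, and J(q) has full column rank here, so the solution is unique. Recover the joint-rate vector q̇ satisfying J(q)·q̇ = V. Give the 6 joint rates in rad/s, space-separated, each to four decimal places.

0.8720 -0.6570 0.2420 -0.1280 -0.4540 0.9760

o_n = [1.0647, -0.2215, -0.0578]
J₁: ẑ×o_n = [0.2215, 1.0647, -0.0000], ω = ẑ
J2: z=[0.9781, 0.2079, 0.0000] o=[0.0291, -0.1369, 0.0000] → [-0.0120, 0.0565, -0.2980, 0.9781, 0.2079, 0.0000]
J3: z=[-0.0846, 0.3978, -0.9135] o=[0.6770, -0.5876, -0.2562] → [0.4134, -0.3375, -0.1852, -0.0846, 0.3978, -0.9135]
J4: z=[-0.0846, 0.3978, -0.9135] o=[1.0371, -0.6831, -0.3312] → [0.5305, -0.0022, -0.0501, -0.0846, 0.3978, -0.9135]
J5: z=[0.9625, 0.2697, 0.0284] o=[0.9675, -0.4464, -0.2216] → [0.0378, -0.1549, 0.1902, 0.9625, 0.2697, 0.0284]
J6: z=[0.1523, -0.6241, 0.7663] o=[1.1703, -0.1188, 0.0048] → [0.1177, -0.0714, -0.0815, 0.1523, -0.6241, 0.7663]
q̇ = J⁺·V = [0.8720, -0.6570, 0.2420, -0.1280, -0.4540, 0.9760]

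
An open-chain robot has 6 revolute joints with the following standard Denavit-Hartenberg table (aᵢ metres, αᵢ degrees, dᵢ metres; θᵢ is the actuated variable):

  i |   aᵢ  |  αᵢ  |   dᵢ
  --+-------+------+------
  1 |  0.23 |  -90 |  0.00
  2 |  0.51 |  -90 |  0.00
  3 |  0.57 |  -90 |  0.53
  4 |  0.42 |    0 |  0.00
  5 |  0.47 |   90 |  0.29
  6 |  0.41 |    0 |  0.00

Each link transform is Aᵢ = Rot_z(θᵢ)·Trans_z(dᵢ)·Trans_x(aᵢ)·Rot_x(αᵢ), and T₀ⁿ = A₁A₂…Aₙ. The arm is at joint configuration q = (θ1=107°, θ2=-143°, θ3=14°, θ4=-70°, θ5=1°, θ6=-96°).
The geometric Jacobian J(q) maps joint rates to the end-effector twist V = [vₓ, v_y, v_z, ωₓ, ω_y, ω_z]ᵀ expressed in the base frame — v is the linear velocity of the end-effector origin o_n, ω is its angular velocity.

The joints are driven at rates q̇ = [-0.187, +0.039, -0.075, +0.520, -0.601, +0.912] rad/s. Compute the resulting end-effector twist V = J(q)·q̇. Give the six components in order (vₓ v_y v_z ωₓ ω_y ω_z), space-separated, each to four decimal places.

-0.0344 -0.0349 0.4282 -0.5421 0.6663 -0.4713

o_n = [0.1132, -0.0440, 1.8871]
J₁: ẑ×o_n = [0.0440, 0.1132, -0.0000], ω = ẑ
J2: z=[-0.9563, -0.2924, 0.0000] o=[-0.0672, 0.2200, 0.0000] → [-0.5517, 1.8047, 0.3052, -0.9563, -0.2924, 0.0000]
J3: z=[-0.1760, 0.5755, 0.7986] o=[0.0518, -0.1696, 0.3069] → [0.8092, 0.3271, -0.0574, -0.1760, 0.5755, 0.7986]
J4: z=[0.8714, 0.4685, -0.1456] o=[0.2196, -0.2466, 1.0630] → [0.4155, -0.7026, 0.2263, 0.8714, 0.4685, -0.1456]
J5: z=[0.8714, 0.4685, -0.1456] o=[0.2159, -0.1158, 1.4621] → [0.2095, -0.3554, 0.1106, 0.8714, 0.4685, -0.1456]
J6: z=[-0.4906, 0.8320, -0.2589] o=[0.4686, 0.1597, 1.8687] → [-0.0374, 0.1011, 0.3956, -0.4906, 0.8320, -0.2589]
V = J·q̇ = [-0.0344, -0.0349, 0.4282, -0.5421, 0.6663, -0.4713]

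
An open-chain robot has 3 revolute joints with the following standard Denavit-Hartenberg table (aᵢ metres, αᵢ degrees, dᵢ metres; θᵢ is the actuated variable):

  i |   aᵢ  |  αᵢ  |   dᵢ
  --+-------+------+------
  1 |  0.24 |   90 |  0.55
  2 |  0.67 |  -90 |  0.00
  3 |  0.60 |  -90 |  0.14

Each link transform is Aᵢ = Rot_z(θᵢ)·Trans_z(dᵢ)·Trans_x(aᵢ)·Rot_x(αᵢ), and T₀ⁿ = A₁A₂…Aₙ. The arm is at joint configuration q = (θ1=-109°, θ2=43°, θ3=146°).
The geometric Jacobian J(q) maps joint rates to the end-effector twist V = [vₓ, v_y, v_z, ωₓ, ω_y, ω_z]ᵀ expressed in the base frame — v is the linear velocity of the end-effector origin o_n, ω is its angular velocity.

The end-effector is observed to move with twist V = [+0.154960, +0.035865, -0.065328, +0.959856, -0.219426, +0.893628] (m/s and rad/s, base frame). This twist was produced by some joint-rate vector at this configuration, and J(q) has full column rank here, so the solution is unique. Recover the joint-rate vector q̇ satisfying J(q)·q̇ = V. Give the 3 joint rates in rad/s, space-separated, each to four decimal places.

0.7810 -0.9790 0.1540

o_n = [0.2291, -0.3652, 0.7701]
J₁: ẑ×o_n = [0.3652, 0.2291, -0.0000], ω = ẑ
J2: z=[-0.9455, 0.3256, 0.0000] o=[-0.0781, -0.2269, 0.5500] → [0.0717, 0.2081, 0.0307, -0.9455, 0.3256, 0.0000]
J3: z=[0.2220, 0.6448, 0.7314] o=[-0.2377, -0.6902, 1.0069] → [-0.3904, 0.3940, -0.2288, 0.2220, 0.6448, 0.7314]
q̇ = J⁺·V = [0.7810, -0.9790, 0.1540]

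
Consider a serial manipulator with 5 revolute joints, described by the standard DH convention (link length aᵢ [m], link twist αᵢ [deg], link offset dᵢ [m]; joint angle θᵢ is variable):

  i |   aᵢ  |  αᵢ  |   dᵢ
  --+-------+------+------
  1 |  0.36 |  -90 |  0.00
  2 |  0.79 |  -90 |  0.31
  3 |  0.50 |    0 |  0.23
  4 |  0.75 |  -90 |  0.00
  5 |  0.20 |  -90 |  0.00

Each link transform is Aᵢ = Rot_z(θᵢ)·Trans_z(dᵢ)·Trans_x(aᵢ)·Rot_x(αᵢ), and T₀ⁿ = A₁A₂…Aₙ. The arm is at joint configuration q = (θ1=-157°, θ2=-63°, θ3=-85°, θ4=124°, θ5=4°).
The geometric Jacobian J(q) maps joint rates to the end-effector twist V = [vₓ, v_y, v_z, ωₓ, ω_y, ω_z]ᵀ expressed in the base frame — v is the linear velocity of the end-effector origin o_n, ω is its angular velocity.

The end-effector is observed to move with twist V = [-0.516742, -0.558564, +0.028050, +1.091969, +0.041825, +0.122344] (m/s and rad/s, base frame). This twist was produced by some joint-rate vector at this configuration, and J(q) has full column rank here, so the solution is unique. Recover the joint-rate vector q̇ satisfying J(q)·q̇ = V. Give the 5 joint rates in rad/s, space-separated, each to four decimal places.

o_n = [-1.0830, -0.6885, 1.3021]
J₁: ẑ×o_n = [0.6885, -1.0830, 0.0000], ω = ẑ
J2: z=[0.3907, -0.9205, 0.0000] o=[-0.3314, -0.1407, 0.0000] → [-1.1986, -0.5088, -0.9059, 0.3907, -0.9205, 0.0000]
J3: z=[-0.8202, -0.3481, -0.4540] o=[-0.5404, -0.5662, 0.7039] → [-0.2638, 0.7370, -0.0886, -0.8202, -0.3481, -0.4540]
J4: z=[-0.8202, -0.3481, -0.4540] o=[-0.5526, -1.1125, 0.6383] → [-0.0386, 0.7852, -0.5324, -0.8202, -0.3481, -0.4540]
J5: z=[-0.0407, 0.8270, -0.5607] o=[-0.9806, -0.7814, 1.1576] → [0.1716, 0.0633, 0.0809, -0.0407, 0.8270, -0.5607]
q̇ = J⁺·V = [-0.4610, 0.3190, -0.6790, -0.4960, -0.0890]

-0.4610 0.3190 -0.6790 -0.4960 -0.0890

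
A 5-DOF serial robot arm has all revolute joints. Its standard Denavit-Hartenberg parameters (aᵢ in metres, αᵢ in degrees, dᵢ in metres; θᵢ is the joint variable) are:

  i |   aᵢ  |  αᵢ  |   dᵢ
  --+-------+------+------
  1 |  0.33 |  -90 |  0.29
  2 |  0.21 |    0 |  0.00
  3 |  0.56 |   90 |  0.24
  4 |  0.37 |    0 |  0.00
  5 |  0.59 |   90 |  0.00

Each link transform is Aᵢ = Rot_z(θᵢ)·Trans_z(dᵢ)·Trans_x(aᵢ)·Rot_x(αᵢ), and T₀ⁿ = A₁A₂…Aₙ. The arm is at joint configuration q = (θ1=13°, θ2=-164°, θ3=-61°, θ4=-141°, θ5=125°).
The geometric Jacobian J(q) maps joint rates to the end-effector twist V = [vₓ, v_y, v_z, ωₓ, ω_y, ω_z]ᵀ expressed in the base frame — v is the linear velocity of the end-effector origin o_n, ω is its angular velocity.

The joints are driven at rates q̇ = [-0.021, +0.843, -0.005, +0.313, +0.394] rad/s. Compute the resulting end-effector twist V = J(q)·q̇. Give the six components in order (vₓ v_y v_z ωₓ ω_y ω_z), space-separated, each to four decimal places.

-0.6420 0.1810 0.5348 0.2986 0.9290 -0.5209

o_n = [-0.4186, -0.2562, -0.2458]
J₁: ẑ×o_n = [0.2562, -0.4186, 0.0000], ω = ẑ
J2: z=[-0.2250, 0.9744, 0.0000] o=[0.3215, 0.0742, 0.2900] → [-0.5221, -0.1205, 0.7956, -0.2250, 0.9744, 0.0000]
J3: z=[-0.2250, 0.9744, 0.0000] o=[0.1249, 0.0288, 0.3479] → [-0.5785, -0.1336, 0.5937, -0.2250, 0.9744, 0.0000]
J4: z=[0.6890, 0.1591, -0.7071] o=[-0.3150, 0.1736, -0.0481] → [-0.3354, 0.2095, -0.2796, 0.6890, 0.1591, -0.7071]
J5: z=[0.6890, 0.1591, -0.7071] o=[-0.0645, -0.0075, 0.1552] → [-0.2396, 0.5267, -0.1150, 0.6890, 0.1591, -0.7071]
V = J·q̇ = [-0.6420, 0.1810, 0.5348, 0.2986, 0.9290, -0.5209]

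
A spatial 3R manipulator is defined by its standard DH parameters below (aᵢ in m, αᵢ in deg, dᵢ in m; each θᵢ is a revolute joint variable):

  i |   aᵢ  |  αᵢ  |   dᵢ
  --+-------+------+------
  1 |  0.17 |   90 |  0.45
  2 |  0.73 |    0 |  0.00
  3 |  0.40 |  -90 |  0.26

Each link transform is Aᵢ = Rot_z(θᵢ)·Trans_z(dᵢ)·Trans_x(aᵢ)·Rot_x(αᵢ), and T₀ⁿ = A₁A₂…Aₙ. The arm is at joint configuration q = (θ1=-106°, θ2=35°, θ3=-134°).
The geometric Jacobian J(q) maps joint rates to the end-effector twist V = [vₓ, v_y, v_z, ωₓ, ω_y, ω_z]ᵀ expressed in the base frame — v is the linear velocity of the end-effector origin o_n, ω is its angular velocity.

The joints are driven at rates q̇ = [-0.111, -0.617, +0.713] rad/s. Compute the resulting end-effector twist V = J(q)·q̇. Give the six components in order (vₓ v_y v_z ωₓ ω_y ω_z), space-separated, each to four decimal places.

o_n = [-0.4444, -0.6064, 0.4736]
J₁: ẑ×o_n = [0.6064, -0.4444, 0.0000], ω = ẑ
J2: z=[-0.9613, 0.2756, 0.0000] o=[-0.0469, -0.1634, 0.4500] → [0.0065, 0.0227, 0.5354, -0.9613, 0.2756, 0.0000]
J3: z=[-0.9613, 0.2756, 0.0000] o=[-0.2117, -0.7382, 0.8687] → [-0.1089, -0.3798, -0.0626, -0.9613, 0.2756, 0.0000]
V = J·q̇ = [-0.1490, -0.2355, -0.3750, -0.0923, 0.0265, -0.1110]

-0.1490 -0.2355 -0.3750 -0.0923 0.0265 -0.1110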